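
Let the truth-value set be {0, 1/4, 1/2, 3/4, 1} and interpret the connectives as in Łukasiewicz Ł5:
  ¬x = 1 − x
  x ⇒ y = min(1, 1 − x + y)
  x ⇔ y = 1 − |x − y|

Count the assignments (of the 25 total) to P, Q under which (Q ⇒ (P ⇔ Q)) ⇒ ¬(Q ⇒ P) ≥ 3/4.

5

value 1: 4 assignments (counts)
value 3/4: 1 assignment (counts)
value 1/2: 2 assignments
value 1/4: 3 assignments
value 0: 15 assignments
So 5 of the 25 assignments meet the threshold.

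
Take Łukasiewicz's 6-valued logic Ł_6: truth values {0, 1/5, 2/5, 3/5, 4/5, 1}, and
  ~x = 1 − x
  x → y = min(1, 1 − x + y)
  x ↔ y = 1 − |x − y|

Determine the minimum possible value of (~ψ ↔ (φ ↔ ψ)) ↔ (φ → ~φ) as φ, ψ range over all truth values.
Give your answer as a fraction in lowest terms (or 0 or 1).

1/5

Take φ = 1, ψ = 2/5:
~ψ = ~2/5 = 3/5
φ ↔ ψ = 1 ↔ 2/5 = 2/5
~ψ ↔ (φ ↔ ψ) = 3/5 ↔ 2/5 = 4/5
~φ = ~1 = 0
φ → ~φ = 1 → 0 = 0
(~ψ ↔ (φ ↔ ψ)) ↔ (φ → ~φ) = 4/5 ↔ 0 = 1/5
No assignment yields a value below 1/5, so this is the minimum.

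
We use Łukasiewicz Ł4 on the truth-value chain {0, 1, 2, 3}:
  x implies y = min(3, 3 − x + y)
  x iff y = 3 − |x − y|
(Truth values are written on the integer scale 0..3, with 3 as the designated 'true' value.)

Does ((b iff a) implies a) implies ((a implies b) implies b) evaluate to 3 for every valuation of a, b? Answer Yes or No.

Counterexample: take a = 1, b = 0.
b iff a = 0 iff 1 = 2
(b iff a) implies a = 2 implies 1 = 2
a implies b = 1 implies 0 = 2
(a implies b) implies b = 2 implies 0 = 1
((b iff a) implies a) implies ((a implies b) implies b) = 2 implies 1 = 2
This gives 2 ≠ 3.

No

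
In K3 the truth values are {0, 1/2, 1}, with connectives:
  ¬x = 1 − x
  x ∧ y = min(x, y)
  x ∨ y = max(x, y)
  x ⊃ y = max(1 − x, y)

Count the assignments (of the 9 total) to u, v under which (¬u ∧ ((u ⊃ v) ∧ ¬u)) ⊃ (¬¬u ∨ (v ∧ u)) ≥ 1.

u = 0, v = 0 ↦ 0  <
u = 0, v = 1/2 ↦ 0  <
u = 0, v = 1 ↦ 0  <
u = 1/2, v = 0 ↦ 1/2  <
u = 1/2, v = 1/2 ↦ 1/2  <
u = 1/2, v = 1 ↦ 1/2  <
u = 1, v = 0 ↦ 1  ≥
u = 1, v = 1/2 ↦ 1  ≥
u = 1, v = 1 ↦ 1  ≥
So 3 of the 9 assignments meet the threshold.

3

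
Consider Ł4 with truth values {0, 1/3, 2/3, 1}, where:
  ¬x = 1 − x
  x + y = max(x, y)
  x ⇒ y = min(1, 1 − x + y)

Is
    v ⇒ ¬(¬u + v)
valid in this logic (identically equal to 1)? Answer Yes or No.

No

Counterexample: take u = 0, v = 1/3.
¬u = ¬0 = 1
¬u + v = 1 + 1/3 = 1
¬(¬u + v) = ¬1 = 0
v ⇒ ¬(¬u + v) = 1/3 ⇒ 0 = 2/3
This gives 2/3 ≠ 1.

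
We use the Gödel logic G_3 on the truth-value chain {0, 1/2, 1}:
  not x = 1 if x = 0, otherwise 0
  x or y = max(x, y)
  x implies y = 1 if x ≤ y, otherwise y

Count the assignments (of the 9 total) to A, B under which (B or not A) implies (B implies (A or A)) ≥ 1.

6

A = 0, B = 0 ↦ 1  ≥
A = 0, B = 1/2 ↦ 0  <
A = 0, B = 1 ↦ 0  <
A = 1/2, B = 0 ↦ 1  ≥
A = 1/2, B = 1/2 ↦ 1  ≥
A = 1/2, B = 1 ↦ 1/2  <
A = 1, B = 0 ↦ 1  ≥
A = 1, B = 1/2 ↦ 1  ≥
A = 1, B = 1 ↦ 1  ≥
So 6 of the 9 assignments meet the threshold.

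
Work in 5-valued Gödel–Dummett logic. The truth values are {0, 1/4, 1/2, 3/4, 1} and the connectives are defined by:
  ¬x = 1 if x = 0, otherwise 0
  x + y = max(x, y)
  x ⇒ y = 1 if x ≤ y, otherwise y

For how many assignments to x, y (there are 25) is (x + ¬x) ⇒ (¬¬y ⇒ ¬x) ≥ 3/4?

9

value 1: 9 assignments (counts)
value 0: 16 assignments
So 9 of the 25 assignments meet the threshold.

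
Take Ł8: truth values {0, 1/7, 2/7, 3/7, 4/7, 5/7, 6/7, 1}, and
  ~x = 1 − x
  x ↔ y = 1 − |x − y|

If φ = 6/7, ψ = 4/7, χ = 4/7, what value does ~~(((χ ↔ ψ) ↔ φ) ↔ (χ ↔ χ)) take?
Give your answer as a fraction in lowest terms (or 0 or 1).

χ ↔ ψ = 4/7 ↔ 4/7 = 1
(χ ↔ ψ) ↔ φ = 1 ↔ 6/7 = 6/7
χ ↔ χ = 4/7 ↔ 4/7 = 1
((χ ↔ ψ) ↔ φ) ↔ (χ ↔ χ) = 6/7 ↔ 1 = 6/7
~(((χ ↔ ψ) ↔ φ) ↔ (χ ↔ χ)) = ~6/7 = 1/7
~~(((χ ↔ ψ) ↔ φ) ↔ (χ ↔ χ)) = ~1/7 = 6/7

6/7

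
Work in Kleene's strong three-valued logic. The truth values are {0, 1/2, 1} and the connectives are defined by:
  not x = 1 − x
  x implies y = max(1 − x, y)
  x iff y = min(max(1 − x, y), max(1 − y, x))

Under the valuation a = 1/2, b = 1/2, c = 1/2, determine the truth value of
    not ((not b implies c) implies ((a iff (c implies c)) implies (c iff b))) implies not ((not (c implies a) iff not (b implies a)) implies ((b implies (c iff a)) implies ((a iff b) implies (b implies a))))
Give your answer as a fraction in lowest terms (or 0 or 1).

1/2

not b = not 1/2 = 1/2
not b implies c = 1/2 implies 1/2 = 1/2
c implies c = 1/2 implies 1/2 = 1/2
a iff (c implies c) = 1/2 iff 1/2 = 1/2
c iff b = 1/2 iff 1/2 = 1/2
(a iff (c implies c)) implies (c iff b) = 1/2 implies 1/2 = 1/2
(not b implies c) implies ((a iff (c implies c)) implies (c iff b)) = 1/2 implies 1/2 = 1/2
not ((not b implies c) implies ((a iff (c implies c)) implies (c iff b))) = not 1/2 = 1/2
c implies a = 1/2 implies 1/2 = 1/2
not (c implies a) = not 1/2 = 1/2
b implies a = 1/2 implies 1/2 = 1/2
not (b implies a) = not 1/2 = 1/2
not (c implies a) iff not (b implies a) = 1/2 iff 1/2 = 1/2
c iff a = 1/2 iff 1/2 = 1/2
b implies (c iff a) = 1/2 implies 1/2 = 1/2
a iff b = 1/2 iff 1/2 = 1/2
b implies a = 1/2 implies 1/2 = 1/2
(a iff b) implies (b implies a) = 1/2 implies 1/2 = 1/2
(b implies (c iff a)) implies ((a iff b) implies (b implies a)) = 1/2 implies 1/2 = 1/2
(not (c implies a) iff not (b implies a)) implies ((b implies (c iff a)) implies ((a iff b) implies (b implies a))) = 1/2 implies 1/2 = 1/2
not ((not (c implies a) iff not (b implies a)) implies ((b implies (c iff a)) implies ((a iff b) implies (b implies a)))) = not 1/2 = 1/2
not ((not b implies c) implies ((a iff (c implies c)) implies (c iff b))) implies not ((not (c implies a) iff not (b implies a)) implies ((b implies (c iff a)) implies ((a iff b) implies (b implies a)))) = 1/2 implies 1/2 = 1/2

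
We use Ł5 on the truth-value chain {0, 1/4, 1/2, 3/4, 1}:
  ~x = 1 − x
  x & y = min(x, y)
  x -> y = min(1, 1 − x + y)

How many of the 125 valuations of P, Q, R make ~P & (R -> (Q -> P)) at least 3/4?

41

value 1: 15 assignments (counts)
value 3/4: 26 assignments (counts)
value 1/2: 30 assignments
value 1/4: 28 assignments
value 0: 26 assignments
So 41 of the 125 assignments meet the threshold.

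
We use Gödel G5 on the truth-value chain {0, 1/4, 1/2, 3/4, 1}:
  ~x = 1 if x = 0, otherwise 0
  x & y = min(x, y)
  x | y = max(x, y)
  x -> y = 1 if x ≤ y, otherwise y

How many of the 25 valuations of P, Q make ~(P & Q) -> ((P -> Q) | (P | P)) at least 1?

22

value 1: 22 assignments (counts)
value 3/4: 1 assignment
value 1/2: 1 assignment
value 1/4: 1 assignment
So 22 of the 25 assignments meet the threshold.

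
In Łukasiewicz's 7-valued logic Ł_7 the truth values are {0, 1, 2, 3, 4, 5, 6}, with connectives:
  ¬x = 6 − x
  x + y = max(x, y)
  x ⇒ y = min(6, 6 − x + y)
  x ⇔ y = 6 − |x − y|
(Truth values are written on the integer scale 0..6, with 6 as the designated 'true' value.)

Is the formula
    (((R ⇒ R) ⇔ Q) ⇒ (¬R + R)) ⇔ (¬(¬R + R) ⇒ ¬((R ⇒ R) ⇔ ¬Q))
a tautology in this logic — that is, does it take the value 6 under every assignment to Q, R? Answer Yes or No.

No

Counterexample: take Q = 0, R = 1.
R ⇒ R = 1 ⇒ 1 = 6
(R ⇒ R) ⇔ Q = 6 ⇔ 0 = 0
¬R = ¬1 = 5
¬R + R = 5 + 1 = 5
((R ⇒ R) ⇔ Q) ⇒ (¬R + R) = 0 ⇒ 5 = 6
¬R = ¬1 = 5
¬R + R = 5 + 1 = 5
¬(¬R + R) = ¬5 = 1
R ⇒ R = 1 ⇒ 1 = 6
¬Q = ¬0 = 6
(R ⇒ R) ⇔ ¬Q = 6 ⇔ 6 = 6
¬((R ⇒ R) ⇔ ¬Q) = ¬6 = 0
¬(¬R + R) ⇒ ¬((R ⇒ R) ⇔ ¬Q) = 1 ⇒ 0 = 5
(((R ⇒ R) ⇔ Q) ⇒ (¬R + R)) ⇔ (¬(¬R + R) ⇒ ¬((R ⇒ R) ⇔ ¬Q)) = 6 ⇔ 5 = 5
This gives 5 ≠ 6.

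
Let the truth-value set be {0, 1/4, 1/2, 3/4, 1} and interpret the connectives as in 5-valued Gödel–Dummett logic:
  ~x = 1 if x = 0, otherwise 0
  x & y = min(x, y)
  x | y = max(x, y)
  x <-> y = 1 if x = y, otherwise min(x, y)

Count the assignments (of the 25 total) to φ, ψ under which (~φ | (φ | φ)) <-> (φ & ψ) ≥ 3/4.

value 1: 10 assignments (counts)
value 3/4: 1 assignment (counts)
value 1/2: 2 assignments
value 1/4: 3 assignments
value 0: 9 assignments
So 11 of the 25 assignments meet the threshold.

11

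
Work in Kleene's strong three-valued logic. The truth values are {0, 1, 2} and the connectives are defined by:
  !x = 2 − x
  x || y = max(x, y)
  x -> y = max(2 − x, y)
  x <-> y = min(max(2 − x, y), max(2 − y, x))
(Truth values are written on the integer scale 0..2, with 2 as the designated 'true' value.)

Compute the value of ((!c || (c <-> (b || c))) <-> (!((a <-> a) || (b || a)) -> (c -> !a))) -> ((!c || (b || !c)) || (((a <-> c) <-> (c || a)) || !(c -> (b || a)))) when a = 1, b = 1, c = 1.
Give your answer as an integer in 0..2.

!c = !1 = 1
b || c = 1 || 1 = 1
c <-> (b || c) = 1 <-> 1 = 1
!c || (c <-> (b || c)) = 1 || 1 = 1
a <-> a = 1 <-> 1 = 1
b || a = 1 || 1 = 1
(a <-> a) || (b || a) = 1 || 1 = 1
!((a <-> a) || (b || a)) = !1 = 1
!a = !1 = 1
c -> !a = 1 -> 1 = 1
!((a <-> a) || (b || a)) -> (c -> !a) = 1 -> 1 = 1
(!c || (c <-> (b || c))) <-> (!((a <-> a) || (b || a)) -> (c -> !a)) = 1 <-> 1 = 1
!c = !1 = 1
!c = !1 = 1
b || !c = 1 || 1 = 1
!c || (b || !c) = 1 || 1 = 1
a <-> c = 1 <-> 1 = 1
c || a = 1 || 1 = 1
(a <-> c) <-> (c || a) = 1 <-> 1 = 1
b || a = 1 || 1 = 1
c -> (b || a) = 1 -> 1 = 1
!(c -> (b || a)) = !1 = 1
((a <-> c) <-> (c || a)) || !(c -> (b || a)) = 1 || 1 = 1
(!c || (b || !c)) || (((a <-> c) <-> (c || a)) || !(c -> (b || a))) = 1 || 1 = 1
((!c || (c <-> (b || c))) <-> (!((a <-> a) || (b || a)) -> (c -> !a))) -> ((!c || (b || !c)) || (((a <-> c) <-> (c || a)) || !(c -> (b || a)))) = 1 -> 1 = 1

1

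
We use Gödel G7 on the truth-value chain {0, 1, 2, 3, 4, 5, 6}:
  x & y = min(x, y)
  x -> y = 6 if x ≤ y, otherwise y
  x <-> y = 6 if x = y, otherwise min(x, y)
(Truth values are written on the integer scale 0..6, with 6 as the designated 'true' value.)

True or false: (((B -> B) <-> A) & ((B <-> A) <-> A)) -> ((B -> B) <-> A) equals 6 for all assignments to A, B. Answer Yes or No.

Yes

At A = 6, B = 4, for instance:
B -> B = 4 -> 4 = 6
(B -> B) <-> A = 6 <-> 6 = 6
B <-> A = 4 <-> 6 = 4
(B <-> A) <-> A = 4 <-> 6 = 4
((B -> B) <-> A) & ((B <-> A) <-> A) = 6 & 4 = 4
(((B -> B) <-> A) & ((B <-> A) <-> A)) -> ((B -> B) <-> A) = 4 -> 6 = 6
and checking the remaining 48 assignments likewise gives ≥ 6 in every case.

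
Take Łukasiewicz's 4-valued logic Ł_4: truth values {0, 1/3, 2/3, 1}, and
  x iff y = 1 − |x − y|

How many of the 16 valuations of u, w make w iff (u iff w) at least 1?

u = 0, w = 0 ↦ 0  <
u = 0, w = 1/3 ↦ 2/3  <
u = 0, w = 2/3 ↦ 2/3  <
u = 0, w = 1 ↦ 0  <
u = 1/3, w = 0 ↦ 1/3  <
u = 1/3, w = 1/3 ↦ 1/3  <
u = 1/3, w = 2/3 ↦ 1  ≥
u = 1/3, w = 1 ↦ 1/3  <
u = 2/3, w = 0 ↦ 2/3  <
u = 2/3, w = 1/3 ↦ 2/3  <
u = 2/3, w = 2/3 ↦ 2/3  <
u = 2/3, w = 1 ↦ 2/3  <
u = 1, w = 0 ↦ 1  ≥
u = 1, w = 1/3 ↦ 1  ≥
u = 1, w = 2/3 ↦ 1  ≥
u = 1, w = 1 ↦ 1  ≥
So 5 of the 16 assignments meet the threshold.

5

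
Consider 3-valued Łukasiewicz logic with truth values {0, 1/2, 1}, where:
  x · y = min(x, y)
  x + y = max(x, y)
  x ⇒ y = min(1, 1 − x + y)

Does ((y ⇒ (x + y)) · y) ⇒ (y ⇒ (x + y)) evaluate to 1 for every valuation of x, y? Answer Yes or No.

x = 0, y = 0 ↦ 1
x = 0, y = 1/2 ↦ 1
x = 0, y = 1 ↦ 1
x = 1/2, y = 0 ↦ 1
x = 1/2, y = 1/2 ↦ 1
x = 1/2, y = 1 ↦ 1
x = 1, y = 0 ↦ 1
x = 1, y = 1/2 ↦ 1
x = 1, y = 1 ↦ 1
Every assignment gives a value ≥ 1.

Yes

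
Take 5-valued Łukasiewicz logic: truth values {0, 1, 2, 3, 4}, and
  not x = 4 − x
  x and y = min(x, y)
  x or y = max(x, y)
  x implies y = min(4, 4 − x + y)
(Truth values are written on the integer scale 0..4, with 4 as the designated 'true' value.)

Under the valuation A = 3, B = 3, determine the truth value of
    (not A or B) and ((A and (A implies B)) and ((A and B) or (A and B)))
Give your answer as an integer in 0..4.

3

not A = not 3 = 1
not A or B = 1 or 3 = 3
A implies B = 3 implies 3 = 4
A and (A implies B) = 3 and 4 = 3
A and B = 3 and 3 = 3
A and B = 3 and 3 = 3
(A and B) or (A and B) = 3 or 3 = 3
(A and (A implies B)) and ((A and B) or (A and B)) = 3 and 3 = 3
(not A or B) and ((A and (A implies B)) and ((A and B) or (A and B))) = 3 and 3 = 3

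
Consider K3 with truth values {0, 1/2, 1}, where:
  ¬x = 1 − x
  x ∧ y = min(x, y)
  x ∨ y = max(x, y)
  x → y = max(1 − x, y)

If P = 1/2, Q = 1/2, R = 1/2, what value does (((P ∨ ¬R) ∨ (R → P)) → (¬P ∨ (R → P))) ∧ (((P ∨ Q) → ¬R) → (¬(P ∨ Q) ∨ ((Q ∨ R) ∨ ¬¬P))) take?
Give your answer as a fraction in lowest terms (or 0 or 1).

¬R = ¬1/2 = 1/2
P ∨ ¬R = 1/2 ∨ 1/2 = 1/2
R → P = 1/2 → 1/2 = 1/2
(P ∨ ¬R) ∨ (R → P) = 1/2 ∨ 1/2 = 1/2
¬P = ¬1/2 = 1/2
R → P = 1/2 → 1/2 = 1/2
¬P ∨ (R → P) = 1/2 ∨ 1/2 = 1/2
((P ∨ ¬R) ∨ (R → P)) → (¬P ∨ (R → P)) = 1/2 → 1/2 = 1/2
P ∨ Q = 1/2 ∨ 1/2 = 1/2
¬R = ¬1/2 = 1/2
(P ∨ Q) → ¬R = 1/2 → 1/2 = 1/2
P ∨ Q = 1/2 ∨ 1/2 = 1/2
¬(P ∨ Q) = ¬1/2 = 1/2
Q ∨ R = 1/2 ∨ 1/2 = 1/2
¬P = ¬1/2 = 1/2
¬¬P = ¬1/2 = 1/2
(Q ∨ R) ∨ ¬¬P = 1/2 ∨ 1/2 = 1/2
¬(P ∨ Q) ∨ ((Q ∨ R) ∨ ¬¬P) = 1/2 ∨ 1/2 = 1/2
((P ∨ Q) → ¬R) → (¬(P ∨ Q) ∨ ((Q ∨ R) ∨ ¬¬P)) = 1/2 → 1/2 = 1/2
(((P ∨ ¬R) ∨ (R → P)) → (¬P ∨ (R → P))) ∧ (((P ∨ Q) → ¬R) → (¬(P ∨ Q) ∨ ((Q ∨ R) ∨ ¬¬P))) = 1/2 ∧ 1/2 = 1/2

1/2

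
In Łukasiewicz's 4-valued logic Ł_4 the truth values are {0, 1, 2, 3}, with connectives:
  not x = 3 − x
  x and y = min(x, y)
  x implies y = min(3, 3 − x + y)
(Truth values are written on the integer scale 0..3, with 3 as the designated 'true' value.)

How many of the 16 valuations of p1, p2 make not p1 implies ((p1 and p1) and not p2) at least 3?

7

p1 = 0, p2 = 0 ↦ 0  <
p1 = 0, p2 = 1 ↦ 0  <
p1 = 0, p2 = 2 ↦ 0  <
p1 = 0, p2 = 3 ↦ 0  <
p1 = 1, p2 = 0 ↦ 2  <
p1 = 1, p2 = 1 ↦ 2  <
p1 = 1, p2 = 2 ↦ 2  <
p1 = 1, p2 = 3 ↦ 1  <
p1 = 2, p2 = 0 ↦ 3  ≥
p1 = 2, p2 = 1 ↦ 3  ≥
p1 = 2, p2 = 2 ↦ 3  ≥
p1 = 2, p2 = 3 ↦ 2  <
p1 = 3, p2 = 0 ↦ 3  ≥
p1 = 3, p2 = 1 ↦ 3  ≥
p1 = 3, p2 = 2 ↦ 3  ≥
p1 = 3, p2 = 3 ↦ 3  ≥
So 7 of the 16 assignments meet the threshold.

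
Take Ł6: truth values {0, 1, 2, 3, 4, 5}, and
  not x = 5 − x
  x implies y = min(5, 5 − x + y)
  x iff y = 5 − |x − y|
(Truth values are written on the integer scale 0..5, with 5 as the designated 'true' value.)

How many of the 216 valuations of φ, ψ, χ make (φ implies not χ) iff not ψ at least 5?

36

value 5: 36 assignments (counts)
value 4: 50 assignments
value 3: 43 assignments
value 2: 36 assignments
value 1: 29 assignments
value 0: 22 assignments
So 36 of the 216 assignments meet the threshold.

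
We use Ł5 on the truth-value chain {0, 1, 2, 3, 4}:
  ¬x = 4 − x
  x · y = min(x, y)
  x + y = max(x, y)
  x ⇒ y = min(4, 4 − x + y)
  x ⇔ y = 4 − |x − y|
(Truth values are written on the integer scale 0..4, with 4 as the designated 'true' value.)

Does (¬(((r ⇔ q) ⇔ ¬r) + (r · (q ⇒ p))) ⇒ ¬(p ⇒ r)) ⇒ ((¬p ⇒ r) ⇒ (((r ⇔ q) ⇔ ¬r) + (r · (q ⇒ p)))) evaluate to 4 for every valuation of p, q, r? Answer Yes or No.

Counterexample: take p = 3, q = 1, r = 1.
r ⇔ q = 1 ⇔ 1 = 4
¬r = ¬1 = 3
(r ⇔ q) ⇔ ¬r = 4 ⇔ 3 = 3
q ⇒ p = 1 ⇒ 3 = 4
r · (q ⇒ p) = 1 · 4 = 1
((r ⇔ q) ⇔ ¬r) + (r · (q ⇒ p)) = 3 + 1 = 3
¬(((r ⇔ q) ⇔ ¬r) + (r · (q ⇒ p))) = ¬3 = 1
p ⇒ r = 3 ⇒ 1 = 2
¬(p ⇒ r) = ¬2 = 2
¬(((r ⇔ q) ⇔ ¬r) + (r · (q ⇒ p))) ⇒ ¬(p ⇒ r) = 1 ⇒ 2 = 4
¬p = ¬3 = 1
¬p ⇒ r = 1 ⇒ 1 = 4
r ⇔ q = 1 ⇔ 1 = 4
¬r = ¬1 = 3
(r ⇔ q) ⇔ ¬r = 4 ⇔ 3 = 3
q ⇒ p = 1 ⇒ 3 = 4
r · (q ⇒ p) = 1 · 4 = 1
((r ⇔ q) ⇔ ¬r) + (r · (q ⇒ p)) = 3 + 1 = 3
(¬p ⇒ r) ⇒ (((r ⇔ q) ⇔ ¬r) + (r · (q ⇒ p))) = 4 ⇒ 3 = 3
(¬(((r ⇔ q) ⇔ ¬r) + (r · (q ⇒ p))) ⇒ ¬(p ⇒ r)) ⇒ ((¬p ⇒ r) ⇒ (((r ⇔ q) ⇔ ¬r) + (r · (q ⇒ p)))) = 4 ⇒ 3 = 3
This gives 3 ≠ 4.

No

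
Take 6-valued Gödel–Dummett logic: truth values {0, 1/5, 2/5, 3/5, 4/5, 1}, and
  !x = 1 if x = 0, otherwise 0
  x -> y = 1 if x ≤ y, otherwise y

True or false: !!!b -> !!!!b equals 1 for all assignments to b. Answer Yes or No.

Counterexample: take b = 0.
!b = !0 = 1
!!b = !1 = 0
!!!b = !0 = 1
!b = !0 = 1
!!b = !1 = 0
!!!b = !0 = 1
!!!!b = !1 = 0
!!!b -> !!!!b = 1 -> 0 = 0
This gives 0 ≠ 1.

No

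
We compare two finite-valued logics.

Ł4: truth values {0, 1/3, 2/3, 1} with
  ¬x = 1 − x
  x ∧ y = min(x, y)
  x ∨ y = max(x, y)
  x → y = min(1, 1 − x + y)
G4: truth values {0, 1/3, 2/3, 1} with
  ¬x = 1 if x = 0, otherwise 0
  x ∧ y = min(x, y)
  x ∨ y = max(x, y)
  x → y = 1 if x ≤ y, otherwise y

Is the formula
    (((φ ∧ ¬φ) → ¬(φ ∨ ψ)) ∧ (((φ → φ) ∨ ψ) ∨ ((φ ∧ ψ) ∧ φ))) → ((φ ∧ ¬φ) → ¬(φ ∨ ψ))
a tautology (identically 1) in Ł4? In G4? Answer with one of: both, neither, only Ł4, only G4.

both

In Ł4: every assignment gives 1 — tautology.
In G4: every assignment gives 1 — tautology.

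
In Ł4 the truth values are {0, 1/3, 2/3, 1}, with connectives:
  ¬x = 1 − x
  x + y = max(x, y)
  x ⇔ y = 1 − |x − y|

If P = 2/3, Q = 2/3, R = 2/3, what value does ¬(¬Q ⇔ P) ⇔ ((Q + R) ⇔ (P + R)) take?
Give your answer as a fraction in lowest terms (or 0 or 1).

¬Q = ¬2/3 = 1/3
¬Q ⇔ P = 1/3 ⇔ 2/3 = 2/3
¬(¬Q ⇔ P) = ¬2/3 = 1/3
Q + R = 2/3 + 2/3 = 2/3
P + R = 2/3 + 2/3 = 2/3
(Q + R) ⇔ (P + R) = 2/3 ⇔ 2/3 = 1
¬(¬Q ⇔ P) ⇔ ((Q + R) ⇔ (P + R)) = 1/3 ⇔ 1 = 1/3

1/3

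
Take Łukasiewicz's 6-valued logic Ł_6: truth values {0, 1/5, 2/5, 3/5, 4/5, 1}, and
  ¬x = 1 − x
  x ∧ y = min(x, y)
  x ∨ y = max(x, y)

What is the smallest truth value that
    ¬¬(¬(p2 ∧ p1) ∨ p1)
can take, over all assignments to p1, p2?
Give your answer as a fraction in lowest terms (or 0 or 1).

3/5

Take p1 = 2/5, p2 = 2/5:
p2 ∧ p1 = 2/5 ∧ 2/5 = 2/5
¬(p2 ∧ p1) = ¬2/5 = 3/5
¬(p2 ∧ p1) ∨ p1 = 3/5 ∨ 2/5 = 3/5
¬(¬(p2 ∧ p1) ∨ p1) = ¬3/5 = 2/5
¬¬(¬(p2 ∧ p1) ∨ p1) = ¬2/5 = 3/5
No assignment yields a value below 3/5, so this is the minimum.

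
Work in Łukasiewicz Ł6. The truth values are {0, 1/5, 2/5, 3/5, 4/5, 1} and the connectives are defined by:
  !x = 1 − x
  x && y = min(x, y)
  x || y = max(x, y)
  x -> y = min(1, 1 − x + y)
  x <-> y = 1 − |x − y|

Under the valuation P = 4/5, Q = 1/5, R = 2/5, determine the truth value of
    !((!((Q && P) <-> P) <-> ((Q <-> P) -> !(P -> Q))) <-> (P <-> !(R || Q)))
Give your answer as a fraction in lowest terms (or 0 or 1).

Q && P = 1/5 && 4/5 = 1/5
(Q && P) <-> P = 1/5 <-> 4/5 = 2/5
!((Q && P) <-> P) = !2/5 = 3/5
Q <-> P = 1/5 <-> 4/5 = 2/5
P -> Q = 4/5 -> 1/5 = 2/5
!(P -> Q) = !2/5 = 3/5
(Q <-> P) -> !(P -> Q) = 2/5 -> 3/5 = 1
!((Q && P) <-> P) <-> ((Q <-> P) -> !(P -> Q)) = 3/5 <-> 1 = 3/5
R || Q = 2/5 || 1/5 = 2/5
!(R || Q) = !2/5 = 3/5
P <-> !(R || Q) = 4/5 <-> 3/5 = 4/5
(!((Q && P) <-> P) <-> ((Q <-> P) -> !(P -> Q))) <-> (P <-> !(R || Q)) = 3/5 <-> 4/5 = 4/5
!((!((Q && P) <-> P) <-> ((Q <-> P) -> !(P -> Q))) <-> (P <-> !(R || Q))) = !4/5 = 1/5

1/5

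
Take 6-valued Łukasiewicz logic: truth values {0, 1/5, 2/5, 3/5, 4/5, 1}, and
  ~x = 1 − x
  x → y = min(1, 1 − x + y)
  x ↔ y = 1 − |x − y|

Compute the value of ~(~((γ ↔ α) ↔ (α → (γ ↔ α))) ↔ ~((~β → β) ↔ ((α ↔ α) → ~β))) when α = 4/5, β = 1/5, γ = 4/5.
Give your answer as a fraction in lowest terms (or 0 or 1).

2/5

γ ↔ α = 4/5 ↔ 4/5 = 1
γ ↔ α = 4/5 ↔ 4/5 = 1
α → (γ ↔ α) = 4/5 → 1 = 1
(γ ↔ α) ↔ (α → (γ ↔ α)) = 1 ↔ 1 = 1
~((γ ↔ α) ↔ (α → (γ ↔ α))) = ~1 = 0
~β = ~1/5 = 4/5
~β → β = 4/5 → 1/5 = 2/5
α ↔ α = 4/5 ↔ 4/5 = 1
~β = ~1/5 = 4/5
(α ↔ α) → ~β = 1 → 4/5 = 4/5
(~β → β) ↔ ((α ↔ α) → ~β) = 2/5 ↔ 4/5 = 3/5
~((~β → β) ↔ ((α ↔ α) → ~β)) = ~3/5 = 2/5
~((γ ↔ α) ↔ (α → (γ ↔ α))) ↔ ~((~β → β) ↔ ((α ↔ α) → ~β)) = 0 ↔ 2/5 = 3/5
~(~((γ ↔ α) ↔ (α → (γ ↔ α))) ↔ ~((~β → β) ↔ ((α ↔ α) → ~β))) = ~3/5 = 2/5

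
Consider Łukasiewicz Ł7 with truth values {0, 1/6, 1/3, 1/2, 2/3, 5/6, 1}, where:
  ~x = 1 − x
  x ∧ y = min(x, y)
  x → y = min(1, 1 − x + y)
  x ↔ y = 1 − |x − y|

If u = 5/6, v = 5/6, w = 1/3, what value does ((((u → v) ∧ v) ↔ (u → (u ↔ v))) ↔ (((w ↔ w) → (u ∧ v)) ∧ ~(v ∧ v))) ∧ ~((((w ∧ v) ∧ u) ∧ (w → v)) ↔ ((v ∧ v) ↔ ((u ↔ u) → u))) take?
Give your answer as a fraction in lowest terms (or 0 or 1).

u → v = 5/6 → 5/6 = 1
(u → v) ∧ v = 1 ∧ 5/6 = 5/6
u ↔ v = 5/6 ↔ 5/6 = 1
u → (u ↔ v) = 5/6 → 1 = 1
((u → v) ∧ v) ↔ (u → (u ↔ v)) = 5/6 ↔ 1 = 5/6
w ↔ w = 1/3 ↔ 1/3 = 1
u ∧ v = 5/6 ∧ 5/6 = 5/6
(w ↔ w) → (u ∧ v) = 1 → 5/6 = 5/6
v ∧ v = 5/6 ∧ 5/6 = 5/6
~(v ∧ v) = ~5/6 = 1/6
((w ↔ w) → (u ∧ v)) ∧ ~(v ∧ v) = 5/6 ∧ 1/6 = 1/6
(((u → v) ∧ v) ↔ (u → (u ↔ v))) ↔ (((w ↔ w) → (u ∧ v)) ∧ ~(v ∧ v)) = 5/6 ↔ 1/6 = 1/3
w ∧ v = 1/3 ∧ 5/6 = 1/3
(w ∧ v) ∧ u = 1/3 ∧ 5/6 = 1/3
w → v = 1/3 → 5/6 = 1
((w ∧ v) ∧ u) ∧ (w → v) = 1/3 ∧ 1 = 1/3
v ∧ v = 5/6 ∧ 5/6 = 5/6
u ↔ u = 5/6 ↔ 5/6 = 1
(u ↔ u) → u = 1 → 5/6 = 5/6
(v ∧ v) ↔ ((u ↔ u) → u) = 5/6 ↔ 5/6 = 1
(((w ∧ v) ∧ u) ∧ (w → v)) ↔ ((v ∧ v) ↔ ((u ↔ u) → u)) = 1/3 ↔ 1 = 1/3
~((((w ∧ v) ∧ u) ∧ (w → v)) ↔ ((v ∧ v) ↔ ((u ↔ u) → u))) = ~1/3 = 2/3
((((u → v) ∧ v) ↔ (u → (u ↔ v))) ↔ (((w ↔ w) → (u ∧ v)) ∧ ~(v ∧ v))) ∧ ~((((w ∧ v) ∧ u) ∧ (w → v)) ↔ ((v ∧ v) ↔ ((u ↔ u) → u))) = 1/3 ∧ 2/3 = 1/3

1/3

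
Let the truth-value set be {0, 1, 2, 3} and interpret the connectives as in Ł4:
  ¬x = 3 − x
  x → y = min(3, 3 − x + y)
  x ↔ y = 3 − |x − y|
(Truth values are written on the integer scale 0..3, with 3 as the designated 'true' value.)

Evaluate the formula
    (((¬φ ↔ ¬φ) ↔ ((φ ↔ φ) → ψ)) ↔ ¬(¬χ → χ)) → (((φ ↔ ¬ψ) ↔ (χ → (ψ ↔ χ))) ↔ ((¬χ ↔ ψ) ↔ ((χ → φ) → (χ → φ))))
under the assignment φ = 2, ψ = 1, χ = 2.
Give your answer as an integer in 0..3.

3

¬φ = ¬2 = 1
¬φ = ¬2 = 1
¬φ ↔ ¬φ = 1 ↔ 1 = 3
φ ↔ φ = 2 ↔ 2 = 3
(φ ↔ φ) → ψ = 3 → 1 = 1
(¬φ ↔ ¬φ) ↔ ((φ ↔ φ) → ψ) = 3 ↔ 1 = 1
¬χ = ¬2 = 1
¬χ → χ = 1 → 2 = 3
¬(¬χ → χ) = ¬3 = 0
((¬φ ↔ ¬φ) ↔ ((φ ↔ φ) → ψ)) ↔ ¬(¬χ → χ) = 1 ↔ 0 = 2
¬ψ = ¬1 = 2
φ ↔ ¬ψ = 2 ↔ 2 = 3
ψ ↔ χ = 1 ↔ 2 = 2
χ → (ψ ↔ χ) = 2 → 2 = 3
(φ ↔ ¬ψ) ↔ (χ → (ψ ↔ χ)) = 3 ↔ 3 = 3
¬χ = ¬2 = 1
¬χ ↔ ψ = 1 ↔ 1 = 3
χ → φ = 2 → 2 = 3
χ → φ = 2 → 2 = 3
(χ → φ) → (χ → φ) = 3 → 3 = 3
(¬χ ↔ ψ) ↔ ((χ → φ) → (χ → φ)) = 3 ↔ 3 = 3
((φ ↔ ¬ψ) ↔ (χ → (ψ ↔ χ))) ↔ ((¬χ ↔ ψ) ↔ ((χ → φ) → (χ → φ))) = 3 ↔ 3 = 3
(((¬φ ↔ ¬φ) ↔ ((φ ↔ φ) → ψ)) ↔ ¬(¬χ → χ)) → (((φ ↔ ¬ψ) ↔ (χ → (ψ ↔ χ))) ↔ ((¬χ ↔ ψ) ↔ ((χ → φ) → (χ → φ)))) = 2 → 3 = 3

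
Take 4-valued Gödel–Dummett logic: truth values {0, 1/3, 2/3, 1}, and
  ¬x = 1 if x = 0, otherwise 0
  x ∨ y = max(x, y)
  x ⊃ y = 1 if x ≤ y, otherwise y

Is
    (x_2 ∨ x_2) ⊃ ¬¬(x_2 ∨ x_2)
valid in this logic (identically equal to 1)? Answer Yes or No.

x_2 = 0 ↦ 1
x_2 = 1/3 ↦ 1
x_2 = 2/3 ↦ 1
x_2 = 1 ↦ 1
Every assignment gives a value ≥ 1.

Yes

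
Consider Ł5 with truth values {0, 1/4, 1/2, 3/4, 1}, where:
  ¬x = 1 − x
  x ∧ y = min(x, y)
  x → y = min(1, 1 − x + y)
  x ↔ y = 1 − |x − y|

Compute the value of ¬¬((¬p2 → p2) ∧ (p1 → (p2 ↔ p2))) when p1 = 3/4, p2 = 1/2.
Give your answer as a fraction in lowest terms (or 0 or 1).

1

¬p2 = ¬1/2 = 1/2
¬p2 → p2 = 1/2 → 1/2 = 1
p2 ↔ p2 = 1/2 ↔ 1/2 = 1
p1 → (p2 ↔ p2) = 3/4 → 1 = 1
(¬p2 → p2) ∧ (p1 → (p2 ↔ p2)) = 1 ∧ 1 = 1
¬((¬p2 → p2) ∧ (p1 → (p2 ↔ p2))) = ¬1 = 0
¬¬((¬p2 → p2) ∧ (p1 → (p2 ↔ p2))) = ¬0 = 1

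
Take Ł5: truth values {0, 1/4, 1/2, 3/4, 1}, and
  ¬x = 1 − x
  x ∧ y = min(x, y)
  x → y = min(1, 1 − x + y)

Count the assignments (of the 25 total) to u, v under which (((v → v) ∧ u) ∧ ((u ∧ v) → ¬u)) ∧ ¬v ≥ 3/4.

value 1: 1 assignment (counts)
value 3/4: 3 assignments (counts)
value 1/2: 5 assignments
value 1/4: 7 assignments
value 0: 9 assignments
So 4 of the 25 assignments meet the threshold.

4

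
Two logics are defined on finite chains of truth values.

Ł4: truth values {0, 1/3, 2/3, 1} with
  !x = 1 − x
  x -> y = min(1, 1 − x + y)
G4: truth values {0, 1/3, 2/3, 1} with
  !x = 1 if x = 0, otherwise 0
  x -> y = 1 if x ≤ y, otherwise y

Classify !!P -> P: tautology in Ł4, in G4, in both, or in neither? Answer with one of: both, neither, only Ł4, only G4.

only Ł4

In Ł4: every assignment gives 1 — tautology.
In G4: at P = 1/3 the value is 1/3 — not a tautology.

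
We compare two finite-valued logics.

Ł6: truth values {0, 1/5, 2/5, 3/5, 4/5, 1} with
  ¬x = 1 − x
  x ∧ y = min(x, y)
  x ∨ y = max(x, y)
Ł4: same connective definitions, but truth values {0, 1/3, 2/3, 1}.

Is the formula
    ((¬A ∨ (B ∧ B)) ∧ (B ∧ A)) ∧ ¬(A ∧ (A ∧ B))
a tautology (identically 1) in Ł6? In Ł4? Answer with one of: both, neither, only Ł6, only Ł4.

In Ł6: at A = 0, B = 0 the value is 0 — not a tautology.
In Ł4: at A = 0, B = 0 the value is 0 — not a tautology.

neither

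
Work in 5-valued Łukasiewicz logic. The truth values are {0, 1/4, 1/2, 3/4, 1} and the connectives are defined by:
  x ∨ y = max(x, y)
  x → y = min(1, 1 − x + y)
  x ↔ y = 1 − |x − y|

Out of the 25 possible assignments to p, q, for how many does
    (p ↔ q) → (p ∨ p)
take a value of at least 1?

value 1: 13 assignments (counts)
value 3/4: 5 assignments
value 1/2: 4 assignments
value 1/4: 2 assignments
value 0: 1 assignment
So 13 of the 25 assignments meet the threshold.

13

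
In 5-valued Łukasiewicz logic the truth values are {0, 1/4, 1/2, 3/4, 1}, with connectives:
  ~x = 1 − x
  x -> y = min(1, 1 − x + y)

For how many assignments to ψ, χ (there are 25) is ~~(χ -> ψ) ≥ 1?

value 1: 15 assignments (counts)
value 3/4: 4 assignments
value 1/2: 3 assignments
value 1/4: 2 assignments
value 0: 1 assignment
So 15 of the 25 assignments meet the threshold.

15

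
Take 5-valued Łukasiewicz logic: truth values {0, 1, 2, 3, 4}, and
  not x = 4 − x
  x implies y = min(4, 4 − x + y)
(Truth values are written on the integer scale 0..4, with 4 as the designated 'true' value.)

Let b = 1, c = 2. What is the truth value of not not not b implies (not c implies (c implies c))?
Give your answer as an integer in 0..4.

4

not b = not 1 = 3
not not b = not 3 = 1
not not not b = not 1 = 3
not c = not 2 = 2
c implies c = 2 implies 2 = 4
not c implies (c implies c) = 2 implies 4 = 4
not not not b implies (not c implies (c implies c)) = 3 implies 4 = 4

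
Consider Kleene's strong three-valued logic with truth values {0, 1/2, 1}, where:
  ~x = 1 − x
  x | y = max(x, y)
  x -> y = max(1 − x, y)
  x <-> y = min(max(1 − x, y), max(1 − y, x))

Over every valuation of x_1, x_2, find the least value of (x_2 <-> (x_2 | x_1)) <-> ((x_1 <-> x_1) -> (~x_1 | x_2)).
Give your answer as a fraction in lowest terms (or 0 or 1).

1/2

Take x_1 = 0, x_2 = 1/2:
x_2 | x_1 = 1/2 | 0 = 1/2
x_2 <-> (x_2 | x_1) = 1/2 <-> 1/2 = 1/2
x_1 <-> x_1 = 0 <-> 0 = 1
~x_1 = ~0 = 1
~x_1 | x_2 = 1 | 1/2 = 1
(x_1 <-> x_1) -> (~x_1 | x_2) = 1 -> 1 = 1
(x_2 <-> (x_2 | x_1)) <-> ((x_1 <-> x_1) -> (~x_1 | x_2)) = 1/2 <-> 1 = 1/2
No assignment yields a value below 1/2, so this is the minimum.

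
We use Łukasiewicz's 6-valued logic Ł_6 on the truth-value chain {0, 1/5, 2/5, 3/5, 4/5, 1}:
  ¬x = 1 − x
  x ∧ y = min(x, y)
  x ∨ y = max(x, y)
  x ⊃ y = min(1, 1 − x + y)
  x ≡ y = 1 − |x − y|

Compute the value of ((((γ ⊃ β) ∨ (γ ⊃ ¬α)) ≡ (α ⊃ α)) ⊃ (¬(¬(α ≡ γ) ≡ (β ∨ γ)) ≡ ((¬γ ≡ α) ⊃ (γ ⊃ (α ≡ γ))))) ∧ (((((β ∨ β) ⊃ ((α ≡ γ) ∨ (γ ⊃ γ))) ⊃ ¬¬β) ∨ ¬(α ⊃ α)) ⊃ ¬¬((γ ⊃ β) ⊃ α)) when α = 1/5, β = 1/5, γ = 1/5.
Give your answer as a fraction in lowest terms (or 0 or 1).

γ ⊃ β = 1/5 ⊃ 1/5 = 1
¬α = ¬1/5 = 4/5
γ ⊃ ¬α = 1/5 ⊃ 4/5 = 1
(γ ⊃ β) ∨ (γ ⊃ ¬α) = 1 ∨ 1 = 1
α ⊃ α = 1/5 ⊃ 1/5 = 1
((γ ⊃ β) ∨ (γ ⊃ ¬α)) ≡ (α ⊃ α) = 1 ≡ 1 = 1
α ≡ γ = 1/5 ≡ 1/5 = 1
¬(α ≡ γ) = ¬1 = 0
β ∨ γ = 1/5 ∨ 1/5 = 1/5
¬(α ≡ γ) ≡ (β ∨ γ) = 0 ≡ 1/5 = 4/5
¬(¬(α ≡ γ) ≡ (β ∨ γ)) = ¬4/5 = 1/5
¬γ = ¬1/5 = 4/5
¬γ ≡ α = 4/5 ≡ 1/5 = 2/5
α ≡ γ = 1/5 ≡ 1/5 = 1
γ ⊃ (α ≡ γ) = 1/5 ⊃ 1 = 1
(¬γ ≡ α) ⊃ (γ ⊃ (α ≡ γ)) = 2/5 ⊃ 1 = 1
¬(¬(α ≡ γ) ≡ (β ∨ γ)) ≡ ((¬γ ≡ α) ⊃ (γ ⊃ (α ≡ γ))) = 1/5 ≡ 1 = 1/5
(((γ ⊃ β) ∨ (γ ⊃ ¬α)) ≡ (α ⊃ α)) ⊃ (¬(¬(α ≡ γ) ≡ (β ∨ γ)) ≡ ((¬γ ≡ α) ⊃ (γ ⊃ (α ≡ γ)))) = 1 ⊃ 1/5 = 1/5
β ∨ β = 1/5 ∨ 1/5 = 1/5
α ≡ γ = 1/5 ≡ 1/5 = 1
γ ⊃ γ = 1/5 ⊃ 1/5 = 1
(α ≡ γ) ∨ (γ ⊃ γ) = 1 ∨ 1 = 1
(β ∨ β) ⊃ ((α ≡ γ) ∨ (γ ⊃ γ)) = 1/5 ⊃ 1 = 1
¬β = ¬1/5 = 4/5
¬¬β = ¬4/5 = 1/5
((β ∨ β) ⊃ ((α ≡ γ) ∨ (γ ⊃ γ))) ⊃ ¬¬β = 1 ⊃ 1/5 = 1/5
α ⊃ α = 1/5 ⊃ 1/5 = 1
¬(α ⊃ α) = ¬1 = 0
(((β ∨ β) ⊃ ((α ≡ γ) ∨ (γ ⊃ γ))) ⊃ ¬¬β) ∨ ¬(α ⊃ α) = 1/5 ∨ 0 = 1/5
γ ⊃ β = 1/5 ⊃ 1/5 = 1
(γ ⊃ β) ⊃ α = 1 ⊃ 1/5 = 1/5
¬((γ ⊃ β) ⊃ α) = ¬1/5 = 4/5
¬¬((γ ⊃ β) ⊃ α) = ¬4/5 = 1/5
((((β ∨ β) ⊃ ((α ≡ γ) ∨ (γ ⊃ γ))) ⊃ ¬¬β) ∨ ¬(α ⊃ α)) ⊃ ¬¬((γ ⊃ β) ⊃ α) = 1/5 ⊃ 1/5 = 1
((((γ ⊃ β) ∨ (γ ⊃ ¬α)) ≡ (α ⊃ α)) ⊃ (¬(¬(α ≡ γ) ≡ (β ∨ γ)) ≡ ((¬γ ≡ α) ⊃ (γ ⊃ (α ≡ γ))))) ∧ (((((β ∨ β) ⊃ ((α ≡ γ) ∨ (γ ⊃ γ))) ⊃ ¬¬β) ∨ ¬(α ⊃ α)) ⊃ ¬¬((γ ⊃ β) ⊃ α)) = 1/5 ∧ 1 = 1/5

1/5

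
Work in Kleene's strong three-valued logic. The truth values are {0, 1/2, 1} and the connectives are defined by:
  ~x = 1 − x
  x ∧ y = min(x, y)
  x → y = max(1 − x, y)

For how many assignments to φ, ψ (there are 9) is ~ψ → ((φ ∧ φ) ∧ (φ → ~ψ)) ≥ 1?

φ = 0, ψ = 0 ↦ 0  <
φ = 0, ψ = 1/2 ↦ 1/2  <
φ = 0, ψ = 1 ↦ 1  ≥
φ = 1/2, ψ = 0 ↦ 1/2  <
φ = 1/2, ψ = 1/2 ↦ 1/2  <
φ = 1/2, ψ = 1 ↦ 1  ≥
φ = 1, ψ = 0 ↦ 1  ≥
φ = 1, ψ = 1/2 ↦ 1/2  <
φ = 1, ψ = 1 ↦ 1  ≥
So 4 of the 9 assignments meet the threshold.

4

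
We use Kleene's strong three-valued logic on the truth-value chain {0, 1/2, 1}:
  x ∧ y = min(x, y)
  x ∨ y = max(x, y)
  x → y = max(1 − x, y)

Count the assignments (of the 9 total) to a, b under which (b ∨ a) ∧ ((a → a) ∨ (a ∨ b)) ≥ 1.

a = 0, b = 0 ↦ 0  <
a = 0, b = 1/2 ↦ 1/2  <
a = 0, b = 1 ↦ 1  ≥
a = 1/2, b = 0 ↦ 1/2  <
a = 1/2, b = 1/2 ↦ 1/2  <
a = 1/2, b = 1 ↦ 1  ≥
a = 1, b = 0 ↦ 1  ≥
a = 1, b = 1/2 ↦ 1  ≥
a = 1, b = 1 ↦ 1  ≥
So 5 of the 9 assignments meet the threshold.

5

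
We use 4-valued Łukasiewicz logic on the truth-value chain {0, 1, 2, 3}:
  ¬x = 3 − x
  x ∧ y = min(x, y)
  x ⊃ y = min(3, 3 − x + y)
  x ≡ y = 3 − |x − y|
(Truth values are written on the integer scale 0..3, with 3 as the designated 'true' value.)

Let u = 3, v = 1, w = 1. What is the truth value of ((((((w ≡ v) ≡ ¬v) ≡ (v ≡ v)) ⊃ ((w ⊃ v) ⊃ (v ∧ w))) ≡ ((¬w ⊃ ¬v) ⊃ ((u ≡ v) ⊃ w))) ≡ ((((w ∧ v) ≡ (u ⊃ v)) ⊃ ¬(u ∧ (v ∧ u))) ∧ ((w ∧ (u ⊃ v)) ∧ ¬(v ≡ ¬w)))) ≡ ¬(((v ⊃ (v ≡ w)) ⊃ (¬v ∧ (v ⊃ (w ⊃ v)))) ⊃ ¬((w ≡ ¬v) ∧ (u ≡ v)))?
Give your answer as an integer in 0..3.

1

w ≡ v = 1 ≡ 1 = 3
¬v = ¬1 = 2
(w ≡ v) ≡ ¬v = 3 ≡ 2 = 2
v ≡ v = 1 ≡ 1 = 3
((w ≡ v) ≡ ¬v) ≡ (v ≡ v) = 2 ≡ 3 = 2
w ⊃ v = 1 ⊃ 1 = 3
v ∧ w = 1 ∧ 1 = 1
(w ⊃ v) ⊃ (v ∧ w) = 3 ⊃ 1 = 1
(((w ≡ v) ≡ ¬v) ≡ (v ≡ v)) ⊃ ((w ⊃ v) ⊃ (v ∧ w)) = 2 ⊃ 1 = 2
¬w = ¬1 = 2
¬v = ¬1 = 2
¬w ⊃ ¬v = 2 ⊃ 2 = 3
u ≡ v = 3 ≡ 1 = 1
(u ≡ v) ⊃ w = 1 ⊃ 1 = 3
(¬w ⊃ ¬v) ⊃ ((u ≡ v) ⊃ w) = 3 ⊃ 3 = 3
((((w ≡ v) ≡ ¬v) ≡ (v ≡ v)) ⊃ ((w ⊃ v) ⊃ (v ∧ w))) ≡ ((¬w ⊃ ¬v) ⊃ ((u ≡ v) ⊃ w)) = 2 ≡ 3 = 2
w ∧ v = 1 ∧ 1 = 1
u ⊃ v = 3 ⊃ 1 = 1
(w ∧ v) ≡ (u ⊃ v) = 1 ≡ 1 = 3
v ∧ u = 1 ∧ 3 = 1
u ∧ (v ∧ u) = 3 ∧ 1 = 1
¬(u ∧ (v ∧ u)) = ¬1 = 2
((w ∧ v) ≡ (u ⊃ v)) ⊃ ¬(u ∧ (v ∧ u)) = 3 ⊃ 2 = 2
u ⊃ v = 3 ⊃ 1 = 1
w ∧ (u ⊃ v) = 1 ∧ 1 = 1
¬w = ¬1 = 2
v ≡ ¬w = 1 ≡ 2 = 2
¬(v ≡ ¬w) = ¬2 = 1
(w ∧ (u ⊃ v)) ∧ ¬(v ≡ ¬w) = 1 ∧ 1 = 1
(((w ∧ v) ≡ (u ⊃ v)) ⊃ ¬(u ∧ (v ∧ u))) ∧ ((w ∧ (u ⊃ v)) ∧ ¬(v ≡ ¬w)) = 2 ∧ 1 = 1
(((((w ≡ v) ≡ ¬v) ≡ (v ≡ v)) ⊃ ((w ⊃ v) ⊃ (v ∧ w))) ≡ ((¬w ⊃ ¬v) ⊃ ((u ≡ v) ⊃ w))) ≡ ((((w ∧ v) ≡ (u ⊃ v)) ⊃ ¬(u ∧ (v ∧ u))) ∧ ((w ∧ (u ⊃ v)) ∧ ¬(v ≡ ¬w))) = 2 ≡ 1 = 2
v ≡ w = 1 ≡ 1 = 3
v ⊃ (v ≡ w) = 1 ⊃ 3 = 3
¬v = ¬1 = 2
w ⊃ v = 1 ⊃ 1 = 3
v ⊃ (w ⊃ v) = 1 ⊃ 3 = 3
¬v ∧ (v ⊃ (w ⊃ v)) = 2 ∧ 3 = 2
(v ⊃ (v ≡ w)) ⊃ (¬v ∧ (v ⊃ (w ⊃ v))) = 3 ⊃ 2 = 2
¬v = ¬1 = 2
w ≡ ¬v = 1 ≡ 2 = 2
u ≡ v = 3 ≡ 1 = 1
(w ≡ ¬v) ∧ (u ≡ v) = 2 ∧ 1 = 1
¬((w ≡ ¬v) ∧ (u ≡ v)) = ¬1 = 2
((v ⊃ (v ≡ w)) ⊃ (¬v ∧ (v ⊃ (w ⊃ v)))) ⊃ ¬((w ≡ ¬v) ∧ (u ≡ v)) = 2 ⊃ 2 = 3
¬(((v ⊃ (v ≡ w)) ⊃ (¬v ∧ (v ⊃ (w ⊃ v)))) ⊃ ¬((w ≡ ¬v) ∧ (u ≡ v))) = ¬3 = 0
((((((w ≡ v) ≡ ¬v) ≡ (v ≡ v)) ⊃ ((w ⊃ v) ⊃ (v ∧ w))) ≡ ((¬w ⊃ ¬v) ⊃ ((u ≡ v) ⊃ w))) ≡ ((((w ∧ v) ≡ (u ⊃ v)) ⊃ ¬(u ∧ (v ∧ u))) ∧ ((w ∧ (u ⊃ v)) ∧ ¬(v ≡ ¬w)))) ≡ ¬(((v ⊃ (v ≡ w)) ⊃ (¬v ∧ (v ⊃ (w ⊃ v)))) ⊃ ¬((w ≡ ¬v) ∧ (u ≡ v))) = 2 ≡ 0 = 1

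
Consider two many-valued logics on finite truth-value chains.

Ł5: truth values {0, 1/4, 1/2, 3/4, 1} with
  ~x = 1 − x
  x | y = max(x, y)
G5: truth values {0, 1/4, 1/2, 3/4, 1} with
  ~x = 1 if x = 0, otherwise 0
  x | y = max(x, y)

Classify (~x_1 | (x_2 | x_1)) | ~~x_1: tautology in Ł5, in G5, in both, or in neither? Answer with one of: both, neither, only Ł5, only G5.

only G5

In Ł5: at x_1 = 1/4, x_2 = 0 the value is 3/4 — not a tautology.
In G5: every assignment gives 1 — tautology.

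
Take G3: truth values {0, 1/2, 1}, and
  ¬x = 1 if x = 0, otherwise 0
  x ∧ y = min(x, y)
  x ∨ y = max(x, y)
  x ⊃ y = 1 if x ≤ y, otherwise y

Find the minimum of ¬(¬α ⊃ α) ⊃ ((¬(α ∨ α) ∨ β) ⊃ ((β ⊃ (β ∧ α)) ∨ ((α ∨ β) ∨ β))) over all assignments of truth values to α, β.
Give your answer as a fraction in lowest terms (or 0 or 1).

Take α = 0, β = 1/2:
¬α = ¬0 = 1
¬α ⊃ α = 1 ⊃ 0 = 0
¬(¬α ⊃ α) = ¬0 = 1
α ∨ α = 0 ∨ 0 = 0
¬(α ∨ α) = ¬0 = 1
¬(α ∨ α) ∨ β = 1 ∨ 1/2 = 1
β ∧ α = 1/2 ∧ 0 = 0
β ⊃ (β ∧ α) = 1/2 ⊃ 0 = 0
α ∨ β = 0 ∨ 1/2 = 1/2
(α ∨ β) ∨ β = 1/2 ∨ 1/2 = 1/2
(β ⊃ (β ∧ α)) ∨ ((α ∨ β) ∨ β) = 0 ∨ 1/2 = 1/2
(¬(α ∨ α) ∨ β) ⊃ ((β ⊃ (β ∧ α)) ∨ ((α ∨ β) ∨ β)) = 1 ⊃ 1/2 = 1/2
¬(¬α ⊃ α) ⊃ ((¬(α ∨ α) ∨ β) ⊃ ((β ⊃ (β ∧ α)) ∨ ((α ∨ β) ∨ β))) = 1 ⊃ 1/2 = 1/2
No assignment yields a value below 1/2, so this is the minimum.

1/2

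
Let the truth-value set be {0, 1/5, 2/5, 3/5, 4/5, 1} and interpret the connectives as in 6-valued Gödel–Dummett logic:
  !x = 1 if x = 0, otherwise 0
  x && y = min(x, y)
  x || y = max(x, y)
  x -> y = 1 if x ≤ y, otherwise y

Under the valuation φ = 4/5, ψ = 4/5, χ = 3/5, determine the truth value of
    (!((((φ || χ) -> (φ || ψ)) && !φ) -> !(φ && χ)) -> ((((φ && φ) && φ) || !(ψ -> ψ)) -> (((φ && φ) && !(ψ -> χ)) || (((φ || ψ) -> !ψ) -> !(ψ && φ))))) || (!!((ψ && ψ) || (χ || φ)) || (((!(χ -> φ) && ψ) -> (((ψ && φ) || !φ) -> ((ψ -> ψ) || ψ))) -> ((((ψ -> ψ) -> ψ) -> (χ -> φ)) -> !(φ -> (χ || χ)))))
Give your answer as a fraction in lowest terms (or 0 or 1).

φ || χ = 4/5 || 3/5 = 4/5
φ || ψ = 4/5 || 4/5 = 4/5
(φ || χ) -> (φ || ψ) = 4/5 -> 4/5 = 1
!φ = !4/5 = 0
((φ || χ) -> (φ || ψ)) && !φ = 1 && 0 = 0
φ && χ = 4/5 && 3/5 = 3/5
!(φ && χ) = !3/5 = 0
(((φ || χ) -> (φ || ψ)) && !φ) -> !(φ && χ) = 0 -> 0 = 1
!((((φ || χ) -> (φ || ψ)) && !φ) -> !(φ && χ)) = !1 = 0
φ && φ = 4/5 && 4/5 = 4/5
(φ && φ) && φ = 4/5 && 4/5 = 4/5
ψ -> ψ = 4/5 -> 4/5 = 1
!(ψ -> ψ) = !1 = 0
((φ && φ) && φ) || !(ψ -> ψ) = 4/5 || 0 = 4/5
φ && φ = 4/5 && 4/5 = 4/5
ψ -> χ = 4/5 -> 3/5 = 3/5
!(ψ -> χ) = !3/5 = 0
(φ && φ) && !(ψ -> χ) = 4/5 && 0 = 0
φ || ψ = 4/5 || 4/5 = 4/5
!ψ = !4/5 = 0
(φ || ψ) -> !ψ = 4/5 -> 0 = 0
ψ && φ = 4/5 && 4/5 = 4/5
!(ψ && φ) = !4/5 = 0
((φ || ψ) -> !ψ) -> !(ψ && φ) = 0 -> 0 = 1
((φ && φ) && !(ψ -> χ)) || (((φ || ψ) -> !ψ) -> !(ψ && φ)) = 0 || 1 = 1
(((φ && φ) && φ) || !(ψ -> ψ)) -> (((φ && φ) && !(ψ -> χ)) || (((φ || ψ) -> !ψ) -> !(ψ && φ))) = 4/5 -> 1 = 1
!((((φ || χ) -> (φ || ψ)) && !φ) -> !(φ && χ)) -> ((((φ && φ) && φ) || !(ψ -> ψ)) -> (((φ && φ) && !(ψ -> χ)) || (((φ || ψ) -> !ψ) -> !(ψ && φ)))) = 0 -> 1 = 1
ψ && ψ = 4/5 && 4/5 = 4/5
χ || φ = 3/5 || 4/5 = 4/5
(ψ && ψ) || (χ || φ) = 4/5 || 4/5 = 4/5
!((ψ && ψ) || (χ || φ)) = !4/5 = 0
!!((ψ && ψ) || (χ || φ)) = !0 = 1
χ -> φ = 3/5 -> 4/5 = 1
!(χ -> φ) = !1 = 0
!(χ -> φ) && ψ = 0 && 4/5 = 0
ψ && φ = 4/5 && 4/5 = 4/5
!φ = !4/5 = 0
(ψ && φ) || !φ = 4/5 || 0 = 4/5
ψ -> ψ = 4/5 -> 4/5 = 1
(ψ -> ψ) || ψ = 1 || 4/5 = 1
((ψ && φ) || !φ) -> ((ψ -> ψ) || ψ) = 4/5 -> 1 = 1
(!(χ -> φ) && ψ) -> (((ψ && φ) || !φ) -> ((ψ -> ψ) || ψ)) = 0 -> 1 = 1
ψ -> ψ = 4/5 -> 4/5 = 1
(ψ -> ψ) -> ψ = 1 -> 4/5 = 4/5
χ -> φ = 3/5 -> 4/5 = 1
((ψ -> ψ) -> ψ) -> (χ -> φ) = 4/5 -> 1 = 1
χ || χ = 3/5 || 3/5 = 3/5
φ -> (χ || χ) = 4/5 -> 3/5 = 3/5
!(φ -> (χ || χ)) = !3/5 = 0
(((ψ -> ψ) -> ψ) -> (χ -> φ)) -> !(φ -> (χ || χ)) = 1 -> 0 = 0
((!(χ -> φ) && ψ) -> (((ψ && φ) || !φ) -> ((ψ -> ψ) || ψ))) -> ((((ψ -> ψ) -> ψ) -> (χ -> φ)) -> !(φ -> (χ || χ))) = 1 -> 0 = 0
!!((ψ && ψ) || (χ || φ)) || (((!(χ -> φ) && ψ) -> (((ψ && φ) || !φ) -> ((ψ -> ψ) || ψ))) -> ((((ψ -> ψ) -> ψ) -> (χ -> φ)) -> !(φ -> (χ || χ)))) = 1 || 0 = 1
(!((((φ || χ) -> (φ || ψ)) && !φ) -> !(φ && χ)) -> ((((φ && φ) && φ) || !(ψ -> ψ)) -> (((φ && φ) && !(ψ -> χ)) || (((φ || ψ) -> !ψ) -> !(ψ && φ))))) || (!!((ψ && ψ) || (χ || φ)) || (((!(χ -> φ) && ψ) -> (((ψ && φ) || !φ) -> ((ψ -> ψ) || ψ))) -> ((((ψ -> ψ) -> ψ) -> (χ -> φ)) -> !(φ -> (χ || χ))))) = 1 || 1 = 1

1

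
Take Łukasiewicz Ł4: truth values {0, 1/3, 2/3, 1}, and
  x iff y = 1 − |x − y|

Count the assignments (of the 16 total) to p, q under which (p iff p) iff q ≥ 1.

4

p = 0, q = 0 ↦ 0  <
p = 0, q = 1/3 ↦ 1/3  <
p = 0, q = 2/3 ↦ 2/3  <
p = 0, q = 1 ↦ 1  ≥
p = 1/3, q = 0 ↦ 0  <
p = 1/3, q = 1/3 ↦ 1/3  <
p = 1/3, q = 2/3 ↦ 2/3  <
p = 1/3, q = 1 ↦ 1  ≥
p = 2/3, q = 0 ↦ 0  <
p = 2/3, q = 1/3 ↦ 1/3  <
p = 2/3, q = 2/3 ↦ 2/3  <
p = 2/3, q = 1 ↦ 1  ≥
p = 1, q = 0 ↦ 0  <
p = 1, q = 1/3 ↦ 1/3  <
p = 1, q = 2/3 ↦ 2/3  <
p = 1, q = 1 ↦ 1  ≥
So 4 of the 16 assignments meet the threshold.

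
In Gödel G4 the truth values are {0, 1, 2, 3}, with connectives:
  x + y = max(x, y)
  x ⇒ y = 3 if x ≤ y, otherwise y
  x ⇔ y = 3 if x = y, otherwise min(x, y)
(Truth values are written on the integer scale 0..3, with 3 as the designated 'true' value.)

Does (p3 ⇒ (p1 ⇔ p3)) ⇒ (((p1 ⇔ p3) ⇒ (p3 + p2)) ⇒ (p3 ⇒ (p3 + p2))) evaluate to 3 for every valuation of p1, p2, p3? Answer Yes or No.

At p1 = 1, p2 = 2, p3 = 3, for instance:
p1 ⇔ p3 = 1 ⇔ 3 = 1
p3 ⇒ (p1 ⇔ p3) = 3 ⇒ 1 = 1
p3 + p2 = 3 + 2 = 3
(p1 ⇔ p3) ⇒ (p3 + p2) = 1 ⇒ 3 = 3
p3 ⇒ (p3 + p2) = 3 ⇒ 3 = 3
((p1 ⇔ p3) ⇒ (p3 + p2)) ⇒ (p3 ⇒ (p3 + p2)) = 3 ⇒ 3 = 3
(p3 ⇒ (p1 ⇔ p3)) ⇒ (((p1 ⇔ p3) ⇒ (p3 + p2)) ⇒ (p3 ⇒ (p3 + p2))) = 1 ⇒ 3 = 3
and checking the remaining 63 assignments likewise gives ≥ 3 in every case.

Yes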